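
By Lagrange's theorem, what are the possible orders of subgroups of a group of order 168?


Lagrange's theorem: |H| divides |G|
|G| = 168
Divisors of 168: 1, 2, 3, 4, 6, 7, 8, 12, 14, 21, 24, 28, 42, 56, 84, 168

Possible subgroup orders: {1, 2, 3, 4, 6, 7, 8, 12, 14, 21, 24, 28, 42, 56, 84, 168}


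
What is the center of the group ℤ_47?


Z(G) = {g ∈ G | gx = xg for all x ∈ G}
ℤ_47 is abelian, so Z(G) = G

Z(ℤ_47) = ℤ_47


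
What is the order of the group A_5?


|A_n| = n!/2 (even permutations)
|A_5| = 5!/2 = 120/2 = 60

|A_5| = 60


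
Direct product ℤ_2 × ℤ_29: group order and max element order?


|ℤ_2 × ℤ_29| = 2 × 29 = 58
Max element order = lcm(2,29) = 58
Cyclic? Yes (gcd=1)

|ℤ_2×ℤ_29| = 58, max element order = 58


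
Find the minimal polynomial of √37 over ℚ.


√37 satisfies x² - 37 = 0, irreducible over ℚ since 37 is squarefree

Minimal polynomial: x² - 37


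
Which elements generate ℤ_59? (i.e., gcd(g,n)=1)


g generates ℤ_n iff gcd(g,n) = 1
Prime factors of 59: 59
Generators are g ∈ {1,...,58} not divisible by any of these primes.
Generators: {1, 2, 3, 4, 5, 6, 7, 8, 9, 10, 11, 12, 13, 14, 15, 16, 17, 18, 19, 20, 21, 22, 23, 24, 25, 26, 27, 28, 29, 30, 31, 32, 33, 34, 35, 36, 37, 38, 39, 40, 41, 42, 43, 44, 45, 46, 47, 48, 49, 50, 51, 52, 53, 54, 55, 56, 57, 58}
Number of generators = φ(59) = 58

Generators of ℤ_59 = {1, 2, 3, 4, 5, 6, 7, 8, 9, 10, 11, 12, 13, 14, 15, 16, 17, 18, 19, 20, 21, 22, 23, 24, 25, 26, 27, 28, 29, 30, 31, 32, 33, 34, 35, 36, 37, 38, 39, 40, 41, 42, 43, 44, 45, 46, 47, 48, 49, 50, 51, 52, 53, 54, 55, 56, 57, 58}


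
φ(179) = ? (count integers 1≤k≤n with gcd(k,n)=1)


Factor n: 179 = 179
φ(n) = n · ∏(1 - 1/p) over distinct primes p | n
φ(179) = 179 · (1 - 1/179) = 178

φ(179) = 178


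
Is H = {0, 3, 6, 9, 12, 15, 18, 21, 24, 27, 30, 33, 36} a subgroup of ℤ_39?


Subgroup test for H = {0, 3, 6, 9, 12, 15, 18, 21, 24, 27, 30, 33, 36} in (ℤ_39, +):
(1) 0 ∈ H? Yes
(2) Closure: for all a,b ∈ H, (a+b) mod 39 ∈ H? Yes
(3) Inverses: for all a ∈ H, -a mod 39 ∈ H? Yes

Yes, H is a subgroup of ℤ_39


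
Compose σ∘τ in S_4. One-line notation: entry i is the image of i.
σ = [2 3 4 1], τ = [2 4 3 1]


σ∘τ: apply τ first, then σ
1 →τ 2 →σ 3
2 →τ 4 →σ 1
3 →τ 3 →σ 4
4 →τ 1 →σ 2

σ∘τ = [3 1 4 2]


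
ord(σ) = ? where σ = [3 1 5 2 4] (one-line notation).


Cycle decomposition: (1 3 5 4 2)
Cycle lengths: 5
Order = lcm(5) = 5

ord(σ) = 5


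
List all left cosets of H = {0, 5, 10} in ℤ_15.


H = {0, 5, 10}, |H| = 3
Number of cosets = |G|/|H| = 15/3 = 5
0 + H = {0, 5, 10}
1 + H = {1, 6, 11}
2 + H = {2, 7, 12}
3 + H = {3, 8, 13}
4 + H = {4, 9, 14}

Cosets: 0+H={0,5,10}; 1+H={1,6,11}; 2+H={2,7,12}; 3+H={3,8,13}; 4+H={4,9,14}


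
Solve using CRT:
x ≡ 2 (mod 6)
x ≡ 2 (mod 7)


m₁ = 6, m₂ = 7, gcd = 1, so CRT applies. M = m₁·m₂ = 42
Let M₁ = M/m₁ = 7, M₂ = M/m₂ = 6
Find y₁ ≡ M₁⁻¹ (mod m₁): 7⁻¹ ≡ 1 (mod 6)
Find y₂ ≡ M₂⁻¹ (mod m₂): 6⁻¹ ≡ 6 (mod 7)
x = a₁·M₁·y₁ + a₂·M₂·y₂ = 2·7·1 + 2·6·6 = 86
Reduce mod 42: x ≡ 2
Check: 2 mod 6 = 2 ✓, 2 mod 7 = 2 ✓

x ≡ 2 (mod 42)


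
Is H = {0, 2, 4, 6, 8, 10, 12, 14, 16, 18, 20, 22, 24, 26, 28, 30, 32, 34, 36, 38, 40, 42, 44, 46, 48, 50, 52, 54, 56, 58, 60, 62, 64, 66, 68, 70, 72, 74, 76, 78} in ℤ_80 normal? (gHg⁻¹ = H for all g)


H = {0, 2, 4, 6, 8, 10, 12, 14, 16, 18, 20, 22, 24, 26, 28, 30, 32, 34, 36, 38, 40, 42, 44, 46, 48, 50, 52, 54, 56, 58, 60, 62, 64, 66, 68, 70, 72, 74, 76, 78} in ℤ_80
ℤ_80 is abelian; every subgroup of an abelian group is normal

Yes, normal subgroup


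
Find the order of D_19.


|D_n| = 2n (n rotations and n reflections)
|D_19| = 2×19 = 38

|D_19| = 38


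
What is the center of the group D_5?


Z(G) = {g ∈ G | gx = xg for all x ∈ G}
For odd n, Z(D_n) = {e}: no nontrivial rotation commutes with all reflections

Z(D_5) = {e}


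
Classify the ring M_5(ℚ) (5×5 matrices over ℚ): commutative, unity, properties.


Matrix multiplication is non-commutative for n ≥ 2; the identity matrix I is the unity; singular matrices give zero divisors, so not an integral domain
Commutative: No
Integral domain: No
Has unity: Yes

M_5(ℚ) (5×5 matrices over ℚ): Commutative=No, Unity=Yes


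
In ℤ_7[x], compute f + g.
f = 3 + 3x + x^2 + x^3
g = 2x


Add coefficients mod 7:
x^0: 3 + 0 = 3 (mod 7)
x^1: 3 + 2 = 5 (mod 7)
x^2: 1 + 0 = 1 (mod 7)
x^3: 1 + 0 = 1 (mod 7)
Result: 3 + 5x + x^2 + x^3

f + g = 3 + 5x + x^2 + x^3


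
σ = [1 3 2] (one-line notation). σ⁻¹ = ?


To find σ⁻¹, swap domain and range:
σ(1) = 1 → σ⁻¹(1) = 1
σ(2) = 3 → σ⁻¹(3) = 2
σ(3) = 2 → σ⁻¹(2) = 3

σ⁻¹ = [1 3 2]


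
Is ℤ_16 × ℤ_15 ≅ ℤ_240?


Comparing ℤ_16 × ℤ_15 and ℤ_240:
gcd(16,15) = 1, so ℤ_16 × ℤ_15 ≅ ℤ_240 (CRT)

Yes, ℤ_16 × ℤ_15 ≅ ℤ_240


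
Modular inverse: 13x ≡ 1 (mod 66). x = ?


Use the extended Euclidean algorithm to write 1 = 13·s + 66·t; then s mod 66 is the inverse.
Euclidean algorithm:
  13 = 0·66 + 13
  66 = 5·13 + 1
  13 = 13·1 + 0
gcd(13,66) = 1
Back-substitution gives: 13·(-5) + 66·(1) = 1
So 13⁻¹ ≡ -5 ≡ 61 (mod 66)
Check: 13 × 61 = 793 ≡ 1 (mod 66) ✓

13⁻¹ ≡ 61 (mod 66)


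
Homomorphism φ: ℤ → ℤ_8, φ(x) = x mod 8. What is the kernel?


Kernel = preimage of identity
ker(φ) = {x ∈ ℤ : x ≡ 0 (mod 8)} = 8ℤ = {0, ±8, ±16, ...}

ker(φ) = 8ℤ


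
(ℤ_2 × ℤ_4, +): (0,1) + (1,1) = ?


Operation: componentwise addition mod (2, 4)
(0,1) + (1,1) = ((a₁+b₁) mod 2, (a₂+b₂) mod 4) with a = (0,1), b = (1,1)

(0,1) + (1,1) = (1,2)


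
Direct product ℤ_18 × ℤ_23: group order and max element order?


|ℤ_18 × ℤ_23| = 18 × 23 = 414
Max element order = lcm(18,23) = 414
Cyclic? Yes (gcd=1)

|ℤ_18×ℤ_23| = 414, max element order = 414


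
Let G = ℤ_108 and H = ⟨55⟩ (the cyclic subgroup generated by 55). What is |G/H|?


|⟨55⟩| = n / gcd(55, 108) = 108 / 1 = 108
H is normal (ℤ_108 is abelian).
|G/H| = |G| / |H| = 108 / 108 = 1

|G/H| = 1


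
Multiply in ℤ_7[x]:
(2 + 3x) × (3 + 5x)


Expand and collect like terms; reduce coefficients mod 7:
x^0: 2·3 = 6 ≡ 6 (mod 7)
x^1: 2·5 + 3·3 = 19 ≡ 5 (mod 7)
x^2: 3·5 = 15 ≡ 1 (mod 7)
Result: 6 + 5x + x^2

f · g = 6 + 5x + x^2


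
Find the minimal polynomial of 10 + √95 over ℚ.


Let α = 10 + √95. Then α - 10 = √95, so (α - 10)² = 95, giving α² - 20α + 5 = 0. Degree 2 and α ∉ ℚ, so this is the minimal polynomial.

Minimal polynomial: x² - 20x + 5


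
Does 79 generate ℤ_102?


g generates ℤ_n iff gcd(g, n) = 1
gcd(79, 102) = 1
Since gcd = 1, 79 is a generator.

Yes, 79 generates ℤ_102


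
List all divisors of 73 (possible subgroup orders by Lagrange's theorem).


Lagrange's theorem: |H| divides |G|
|G| = 73
Divisors of 73: 1, 73

Possible subgroup orders: {1, 73}


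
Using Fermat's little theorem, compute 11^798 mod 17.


Fermat's little theorem: if p is prime and gcd(a,p)=1, then a^(p-1) ≡ 1 (mod p)
p = 17 is prime, gcd(11,17) = 1
Reduce exponent: 798 mod 16 = 14
So 11^798 ≡ 11^14 (mod 17)
11^14 mod 17 = 9

11^798 ≡ 9 (mod 17)


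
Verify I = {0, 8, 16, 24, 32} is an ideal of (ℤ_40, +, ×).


Check ideal conditions for I = {0, 8, 16, 24, 32} in ℤ_40:
(1) I is an additive subgroup? Yes
(2) For r ∈ ℤ_40 and a ∈ I: r·a ∈ I? Yes

Yes, I is an ideal of ℤ_40


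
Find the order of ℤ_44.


ℤ_n has n elements.

|ℤ_44| = 44


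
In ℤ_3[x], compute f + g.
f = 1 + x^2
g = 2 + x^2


Add coefficients mod 3:
x^0: 1 + 2 = 0 (mod 3)
x^1: 0 + 0 = 0 (mod 3)
x^2: 1 + 1 = 2 (mod 3)
Result: 2x^2

f + g = 2x^2


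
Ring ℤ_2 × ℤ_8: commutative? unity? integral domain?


Direct product ring; commutative with unity (1,1); but (1,0)·(0,1) = (0,0) gives zero divisors, so not an integral domain
Commutative: Yes
Integral domain: No
Has unity: Yes

ℤ_2 × ℤ_8: Commutative=Yes, Unity=Yes


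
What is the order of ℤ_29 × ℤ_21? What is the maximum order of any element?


|ℤ_29 × ℤ_21| = 29 × 21 = 609
Max element order = lcm(29,21) = 609
Cyclic? Yes (gcd=1)

|ℤ_29×ℤ_21| = 609, max element order = 609


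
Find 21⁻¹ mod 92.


Use the extended Euclidean algorithm to write 1 = 21·s + 92·t; then s mod 92 is the inverse.
Euclidean algorithm:
  21 = 0·92 + 21
  92 = 4·21 + 8
  21 = 2·8 + 5
  8 = 1·5 + 3
  5 = 1·3 + 2
  3 = 1·2 + 1
  2 = 2·1 + 0
gcd(21,92) = 1
Back-substitution gives: 21·(-35) + 92·(8) = 1
So 21⁻¹ ≡ -35 ≡ 57 (mod 92)
Check: 21 × 57 = 1197 ≡ 1 (mod 92) ✓

21⁻¹ ≡ 57 (mod 92)


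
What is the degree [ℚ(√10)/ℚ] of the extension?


√10 has minimal polynomial x² - 10 (irreducible over ℚ since 10 is squarefree)

[ℚ(√10)/ℚ] = 2


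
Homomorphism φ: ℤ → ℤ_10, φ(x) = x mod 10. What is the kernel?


Kernel = preimage of identity
ker(φ) = {x ∈ ℤ : x ≡ 0 (mod 10)} = 10ℤ = {0, ±10, ±20, ...}

ker(φ) = 10ℤ


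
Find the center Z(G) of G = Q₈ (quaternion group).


Z(G) = {g ∈ G | gx = xg for all x ∈ G}
In Q₈ = {±1, ±i, ±j, ±k}, only ±1 commute with every element

Z(Q₈ (quaternion group)) = {1, -1}


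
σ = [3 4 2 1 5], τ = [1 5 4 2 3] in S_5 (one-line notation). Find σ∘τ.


σ∘τ: apply τ first, then σ
1 →τ 1 →σ 3
2 →τ 5 →σ 5
3 →τ 4 →σ 1
4 →τ 2 →σ 4
5 →τ 3 →σ 2

σ∘τ = [3 5 1 4 2]


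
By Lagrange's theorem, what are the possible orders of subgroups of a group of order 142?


Lagrange's theorem: |H| divides |G|
|G| = 142
Divisors of 142: 1, 2, 71, 142

Possible subgroup orders: {1, 2, 71, 142}


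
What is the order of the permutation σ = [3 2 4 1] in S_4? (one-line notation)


Cycle decomposition: (1 3 4)
Cycle lengths: 3
Order = lcm(3) = 3

ord(σ) = 3


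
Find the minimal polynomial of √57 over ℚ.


√57 satisfies x² - 57 = 0, irreducible over ℚ since 57 is squarefree

Minimal polynomial: x² - 57


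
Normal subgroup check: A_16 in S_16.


H = A_16 in S_16
A_16 has index 2 in S_16, and every subgroup of index 2 is normal

Yes, normal subgroup


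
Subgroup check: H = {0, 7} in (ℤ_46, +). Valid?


Subgroup test for H = {0, 7} in (ℤ_46, +):
(1) 0 ∈ H? Yes
(2) Closure: for all a,b ∈ H, (a+b) mod 46 ∈ H? No  [counterexample: 7 + 7 = 14 ∉ H]
(3) Inverses: for all a ∈ H, -a mod 46 ∈ H? No

No, H is not a subgroup of ℤ_46


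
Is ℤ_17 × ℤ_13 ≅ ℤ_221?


Comparing ℤ_17 × ℤ_13 and ℤ_221:
gcd(17,13) = 1, so ℤ_17 × ℤ_13 ≅ ℤ_221 (CRT)

Yes, ℤ_17 × ℤ_13 ≅ ℤ_221


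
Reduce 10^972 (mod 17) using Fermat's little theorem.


Fermat's little theorem: if p is prime and gcd(a,p)=1, then a^(p-1) ≡ 1 (mod p)
p = 17 is prime, gcd(10,17) = 1
Reduce exponent: 972 mod 16 = 12
So 10^972 ≡ 10^12 (mod 17)
10^12 mod 17 = 13

10^972 ≡ 13 (mod 17)


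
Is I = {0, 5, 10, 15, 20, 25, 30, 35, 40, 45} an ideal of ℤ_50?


Check ideal conditions for I = {0, 5, 10, 15, 20, 25, 30, 35, 40, 45} in ℤ_50:
(1) I is an additive subgroup? Yes
(2) For r ∈ ℤ_50 and a ∈ I: r·a ∈ I? Yes

Yes, I is an ideal of ℤ_50


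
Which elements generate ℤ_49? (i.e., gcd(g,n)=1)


g generates ℤ_n iff gcd(g,n) = 1
Prime factors of 49: 7
Generators are g ∈ {1,...,48} not divisible by any of these primes.
Generators: {1, 2, 3, 4, 5, 6, 8, 9, 10, 11, 12, 13, 15, 16, 17, 18, 19, 20, 22, 23, 24, 25, 26, 27, 29, 30, 31, 32, 33, 34, 36, 37, 38, 39, 40, 41, 43, 44, 45, 46, 47, 48}
Number of generators = φ(49) = 42

Generators of ℤ_49 = {1, 2, 3, 4, 5, 6, 8, 9, 10, 11, 12, 13, 15, 16, 17, 18, 19, 20, 22, 23, 24, 25, 26, 27, 29, 30, 31, 32, 33, 34, 36, 37, 38, 39, 40, 41, 43, 44, 45, 46, 47, 48}


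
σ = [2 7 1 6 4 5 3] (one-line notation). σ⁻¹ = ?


To find σ⁻¹, swap domain and range:
σ(1) = 2 → σ⁻¹(2) = 1
σ(2) = 7 → σ⁻¹(7) = 2
σ(3) = 1 → σ⁻¹(1) = 3
σ(4) = 6 → σ⁻¹(6) = 4
σ(5) = 4 → σ⁻¹(4) = 5
σ(6) = 5 → σ⁻¹(5) = 6
σ(7) = 3 → σ⁻¹(3) = 7

σ⁻¹ = [3 1 7 5 6 4 2]


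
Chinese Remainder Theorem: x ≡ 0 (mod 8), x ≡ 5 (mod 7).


m₁ = 8, m₂ = 7, gcd = 1, so CRT applies. M = m₁·m₂ = 56
Let M₁ = M/m₁ = 7, M₂ = M/m₂ = 8
Find y₁ ≡ M₁⁻¹ (mod m₁): 7⁻¹ ≡ 7 (mod 8)
Find y₂ ≡ M₂⁻¹ (mod m₂): 8⁻¹ ≡ 1 (mod 7)
x = a₁·M₁·y₁ + a₂·M₂·y₂ = 0·7·7 + 5·8·1 = 40
Reduce mod 56: x ≡ 40
Check: 40 mod 8 = 0 ✓, 40 mod 7 = 5 ✓

x ≡ 40 (mod 56)


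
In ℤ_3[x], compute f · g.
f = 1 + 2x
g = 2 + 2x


Expand and collect like terms; reduce coefficients mod 3:
x^0: 1·2 = 2 ≡ 2 (mod 3)
x^1: 1·2 + 2·2 = 6 ≡ 0 (mod 3)
x^2: 2·2 = 4 ≡ 1 (mod 3)
Result: 2 + x^2

f · g = 2 + x^2


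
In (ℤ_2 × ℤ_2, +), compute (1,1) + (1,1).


Operation: componentwise addition mod (2, 2)
(1,1) + (1,1) = ((a₁+b₁) mod 2, (a₂+b₂) mod 2) with a = (1,1), b = (1,1)

(1,1) + (1,1) = (0,0)


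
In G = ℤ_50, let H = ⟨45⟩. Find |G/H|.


|⟨45⟩| = n / gcd(45, 50) = 50 / 5 = 10
H is normal (ℤ_50 is abelian).
|G/H| = |G| / |H| = 50 / 10 = 5

|G/H| = 5


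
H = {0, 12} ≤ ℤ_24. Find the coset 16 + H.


16 + H = {16 + h (mod 24) : h ∈ H}
16+0=16, 16+12=4
16 + H = {4, 16} = 4 + H

16 + H = {4, 16}


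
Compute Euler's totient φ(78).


Factor n: 78 = 2 × 3 × 13
φ(n) = n · ∏(1 - 1/p) over distinct primes p | n
φ(78) = 78 · (1 - 1/2) · (1 - 1/3) · (1 - 1/13) = 24

φ(78) = 24


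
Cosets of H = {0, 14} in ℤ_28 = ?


H = {0, 14}, |H| = 2
Number of cosets = |G|/|H| = 28/2 = 14
0 + H = {0, 14}
1 + H = {1, 15}
2 + H = {2, 16}
3 + H = {3, 17}
4 + H = {4, 18}
5 + H = {5, 19}
6 + H = {6, 20}
7 + H = {7, 21}
8 + H = {8, 22}
9 + H = {9, 23}
10 + H = {10, 24}
11 + H = {11, 25}
12 + H = {12, 26}
13 + H = {13, 27}

Cosets: 0+H={0,14}; 1+H={1,15}; 2+H={2,16}; 3+H={3,17}; 4+H={4,18}; 5+H={5,19}; 6+H={6,20}; 7+H={7,21}; 8+H={8,22}; 9+H={9,23}; 10+H={10,24}; 11+H={11,25}; 12+H={12,26}; 13+H={13,27}


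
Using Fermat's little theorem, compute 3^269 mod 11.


Fermat's little theorem: if p is prime and gcd(a,p)=1, then a^(p-1) ≡ 1 (mod p)
p = 11 is prime, gcd(3,11) = 1
Reduce exponent: 269 mod 10 = 9
So 3^269 ≡ 3^9 (mod 11)
3^9 mod 11 = 4

3^269 ≡ 4 (mod 11)


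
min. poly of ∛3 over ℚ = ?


∛3 satisfies x³ - 3 = 0, irreducible over ℚ (no rational root; 3 is not a perfect cube)

Minimal polynomial: x³ - 3


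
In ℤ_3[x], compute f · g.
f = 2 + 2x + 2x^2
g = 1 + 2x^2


Expand and collect like terms; reduce coefficients mod 3:
x^0: 2·1 = 2 ≡ 2 (mod 3)
x^1: 2·0 + 2·1 = 2 ≡ 2 (mod 3)
x^2: 2·2 + 2·0 + 2·1 = 6 ≡ 0 (mod 3)
x^3: 2·2 + 2·0 = 4 ≡ 1 (mod 3)
x^4: 2·2 = 4 ≡ 1 (mod 3)
Result: 2 + 2x + x^3 + x^4

f · g = 2 + 2x + x^3 + x^4


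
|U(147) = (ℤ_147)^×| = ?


U(n) is the group of units mod n; |U(n)| = φ(n)
|U(147)| = φ(147) = 84

|U(147) = (ℤ_147)^×| = 84


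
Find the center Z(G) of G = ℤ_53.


Z(G) = {g ∈ G | gx = xg for all x ∈ G}
ℤ_53 is abelian, so Z(G) = G

Z(ℤ_53) = ℤ_53


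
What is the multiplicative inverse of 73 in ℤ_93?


Use the extended Euclidean algorithm to write 1 = 73·s + 93·t; then s mod 93 is the inverse.
Euclidean algorithm:
  73 = 0·93 + 73
  93 = 1·73 + 20
  73 = 3·20 + 13
  20 = 1·13 + 7
  13 = 1·7 + 6
  7 = 1·6 + 1
  6 = 6·1 + 0
gcd(73,93) = 1
Back-substitution gives: 73·(-14) + 93·(11) = 1
So 73⁻¹ ≡ -14 ≡ 79 (mod 93)
Check: 73 × 79 = 5767 ≡ 1 (mod 93) ✓

73⁻¹ ≡ 79 (mod 93)


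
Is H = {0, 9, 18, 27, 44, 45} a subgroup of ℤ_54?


Subgroup test for H = {0, 9, 18, 27, 44, 45} in (ℤ_54, +):
(1) 0 ∈ H? Yes
(2) Closure: for all a,b ∈ H, (a+b) mod 54 ∈ H? No  [counterexample: 9 + 27 = 36 ∉ H]
(3) Inverses: for all a ∈ H, -a mod 54 ∈ H? No

No, H is not a subgroup of ℤ_54


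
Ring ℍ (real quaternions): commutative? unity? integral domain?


quaternion multiplication is non-commutative (ij = k ≠ ji = -k); has unity 1; a division ring but not an integral domain since integral domains are commutative by convention
Commutative: No
Integral domain: No
Has unity: Yes

ℍ (real quaternions): Commutative=No, Unity=Yes


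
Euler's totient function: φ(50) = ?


Factor n: 50 = 2 × 5^2
φ(n) = n · ∏(1 - 1/p) over distinct primes p | n
φ(50) = 50 · (1 - 1/2) · (1 - 1/5) = 20

φ(50) = 20


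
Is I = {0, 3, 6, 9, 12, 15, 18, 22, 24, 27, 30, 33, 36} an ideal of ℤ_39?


Check ideal conditions for I = {0, 3, 6, 9, 12, 15, 18, 22, 24, 27, 30, 33, 36} in ℤ_39:
(1) I is an additive subgroup? No
(2) For r ∈ ℤ_39 and a ∈ I: r·a ∈ I? No  [counterexample: r=2, a=22, r·a mod 39 = 5 ∉ I]

No, I is not an ideal of ℤ_39


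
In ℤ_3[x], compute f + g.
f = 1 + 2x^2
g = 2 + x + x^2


Add coefficients mod 3:
x^0: 1 + 2 = 0 (mod 3)
x^1: 0 + 1 = 1 (mod 3)
x^2: 2 + 1 = 0 (mod 3)
Result: x

f + g = x


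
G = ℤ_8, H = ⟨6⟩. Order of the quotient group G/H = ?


|⟨6⟩| = n / gcd(6, 8) = 8 / 2 = 4
H is normal (ℤ_8 is abelian).
|G/H| = |G| / |H| = 8 / 4 = 2

|G/H| = 2


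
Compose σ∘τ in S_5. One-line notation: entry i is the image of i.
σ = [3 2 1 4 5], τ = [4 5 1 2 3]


σ∘τ: apply τ first, then σ
1 →τ 4 →σ 4
2 →τ 5 →σ 5
3 →τ 1 →σ 3
4 →τ 2 →σ 2
5 →τ 3 →σ 1

σ∘τ = [4 5 3 2 1]


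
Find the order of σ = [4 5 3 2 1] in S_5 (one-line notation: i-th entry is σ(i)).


Cycle decomposition: (1 4 2 5)
Cycle lengths: 4
Order = lcm(4) = 4

ord(σ) = 4


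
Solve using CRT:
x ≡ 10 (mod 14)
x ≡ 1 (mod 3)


m₁ = 14, m₂ = 3, gcd = 1, so CRT applies. M = m₁·m₂ = 42
Let M₁ = M/m₁ = 3, M₂ = M/m₂ = 14
Find y₁ ≡ M₁⁻¹ (mod m₁): 3⁻¹ ≡ 5 (mod 14)
Find y₂ ≡ M₂⁻¹ (mod m₂): 14⁻¹ ≡ 2 (mod 3)
x = a₁·M₁·y₁ + a₂·M₂·y₂ = 10·3·5 + 1·14·2 = 178
Reduce mod 42: x ≡ 10
Check: 10 mod 14 = 10 ✓, 10 mod 3 = 1 ✓

x ≡ 10 (mod 42)


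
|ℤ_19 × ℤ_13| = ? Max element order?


|ℤ_19 × ℤ_13| = 19 × 13 = 247
Max element order = lcm(19,13) = 247
Cyclic? Yes (gcd=1)

|ℤ_19×ℤ_13| = 247, max element order = 247


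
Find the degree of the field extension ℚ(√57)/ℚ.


√57 has minimal polynomial x² - 57 (irreducible over ℚ since 57 is squarefree)

[ℚ(√57)/ℚ] = 2


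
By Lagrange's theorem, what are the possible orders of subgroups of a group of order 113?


Lagrange's theorem: |H| divides |G|
|G| = 113
Divisors of 113: 1, 113

Possible subgroup orders: {1, 113}


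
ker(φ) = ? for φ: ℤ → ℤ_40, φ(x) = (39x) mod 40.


Kernel = preimage of identity
ker(φ) = {x ∈ ℤ : 39x ≡ 0 (mod 40)}. gcd(39,40) = 1, so 39x ≡ 0 (mod 40) ⟺ x ≡ 0 (mod 40/1 = 40). Hence ker(φ) = 40ℤ

ker(φ) = 40ℤ


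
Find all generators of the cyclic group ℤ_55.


g generates ℤ_n iff gcd(g,n) = 1
Prime factors of 55: 5, 11
Generators are g ∈ {1,...,54} not divisible by any of these primes.
Generators: {1, 2, 3, 4, 6, 7, 8, 9, 12, 13, 14, 16, 17, 18, 19, 21, 23, 24, 26, 27, 28, 29, 31, 32, 34, 36, 37, 38, 39, 41, 42, 43, 46, 47, 48, 49, 51, 52, 53, 54}
Number of generators = φ(55) = 40

Generators of ℤ_55 = {1, 2, 3, 4, 6, 7, 8, 9, 12, 13, 14, 16, 17, 18, 19, 21, 23, 24, 26, 27, 28, 29, 31, 32, 34, 36, 37, 38, 39, 41, 42, 43, 46, 47, 48, 49, 51, 52, 53, 54}


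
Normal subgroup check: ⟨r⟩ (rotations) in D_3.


H = ⟨r⟩ (rotations) in D_3
The rotation subgroup ⟨r⟩ has index 2 in D_3, so it is normal

Yes, normal subgroup


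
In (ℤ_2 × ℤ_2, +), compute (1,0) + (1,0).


Operation: componentwise addition mod (2, 2)
(1,0) + (1,0) = ((a₁+b₁) mod 2, (a₂+b₂) mod 2) with a = (1,0), b = (1,0)

(1,0) + (1,0) = (0,0)


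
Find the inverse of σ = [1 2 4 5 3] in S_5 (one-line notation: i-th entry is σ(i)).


To find σ⁻¹, swap domain and range:
σ(1) = 1 → σ⁻¹(1) = 1
σ(2) = 2 → σ⁻¹(2) = 2
σ(3) = 4 → σ⁻¹(4) = 3
σ(4) = 5 → σ⁻¹(5) = 4
σ(5) = 3 → σ⁻¹(3) = 5

σ⁻¹ = [1 2 5 3 4]


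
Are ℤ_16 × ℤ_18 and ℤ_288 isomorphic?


Comparing ℤ_16 × ℤ_18 and ℤ_288:
gcd(16,18) = 2 ≠ 1. Max element order in ℤ_16×ℤ_18 is lcm(16,18) = 144 < 288, so it has no element of order 288

No, ℤ_16 × ℤ_18 ≇ ℤ_288


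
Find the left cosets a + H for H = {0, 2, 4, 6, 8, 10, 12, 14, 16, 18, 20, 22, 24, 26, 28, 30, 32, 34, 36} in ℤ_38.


H = {0, 2, 4, 6, 8, 10, 12, 14, 16, 18, 20, 22, 24, 26, 28, 30, 32, 34, 36}, |H| = 19
Number of cosets = |G|/|H| = 38/19 = 2
0 + H = {0, 2, 4, 6, 8, 10, 12, 14, 16, 18, 20, 22, 24, 26, 28, 30, 32, 34, 36}
1 + H = {1, 3, 5, 7, 9, 11, 13, 15, 17, 19, 21, 23, 25, 27, 29, 31, 33, 35, 37}

Cosets: 0+H={0,2,4,6,8,10,12,14,16,18,20,22,24,26,28,30,32,34,36}; 1+H={1,3,5,7,9,11,13,15,17,19,21,23,25,27,29,31,33,35,37}


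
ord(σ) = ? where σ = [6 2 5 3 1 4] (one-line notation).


Cycle decomposition: (1 6 4 3 5)
Cycle lengths: 5
Order = lcm(5) = 5

ord(σ) = 5


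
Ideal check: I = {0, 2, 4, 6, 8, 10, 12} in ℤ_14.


Check ideal conditions for I = {0, 2, 4, 6, 8, 10, 12} in ℤ_14:
(1) I is an additive subgroup? Yes
(2) For r ∈ ℤ_14 and a ∈ I: r·a ∈ I? Yes

Yes, I is an ideal of ℤ_14


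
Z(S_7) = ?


Z(G) = {g ∈ G | gx = xg for all x ∈ G}
S_n is non-abelian for n ≥ 3; Z(S_7) is trivial

Z(S_7) = {e}


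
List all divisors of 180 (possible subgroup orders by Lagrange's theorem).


Lagrange's theorem: |H| divides |G|
|G| = 180
Divisors of 180: 1, 2, 3, 4, 5, 6, 9, 10, 12, 15, 18, 20, 30, 36, 45, 60, 90, 180

Possible subgroup orders: {1, 2, 3, 4, 5, 6, 9, 10, 12, 15, 18, 20, 30, 36, 45, 60, 90, 180}


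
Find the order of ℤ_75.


ℤ_n has n elements.

|ℤ_75| = 75


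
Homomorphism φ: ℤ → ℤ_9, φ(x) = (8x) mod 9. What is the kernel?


Kernel = preimage of identity
ker(φ) = {x ∈ ℤ : 8x ≡ 0 (mod 9)}. gcd(8,9) = 1, so 8x ≡ 0 (mod 9) ⟺ x ≡ 0 (mod 9/1 = 9). Hence ker(φ) = 9ℤ

ker(φ) = 9ℤ


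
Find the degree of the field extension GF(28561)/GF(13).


GF(28561) = GF(13^4), so the extension degree is 4

[GF(28561)/GF(13)] = 4


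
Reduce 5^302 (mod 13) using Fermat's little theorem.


Fermat's little theorem: if p is prime and gcd(a,p)=1, then a^(p-1) ≡ 1 (mod p)
p = 13 is prime, gcd(5,13) = 1
Reduce exponent: 302 mod 12 = 2
So 5^302 ≡ 5^2 (mod 13)
5^2 mod 13 = 12

5^302 ≡ 12 (mod 13)


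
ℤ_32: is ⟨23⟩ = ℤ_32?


g generates ℤ_n iff gcd(g, n) = 1
gcd(23, 32) = 1
Since gcd = 1, 23 is a generator.

Yes, 23 generates ℤ_32


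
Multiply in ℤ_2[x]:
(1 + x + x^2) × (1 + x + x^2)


Expand and collect like terms; reduce coefficients mod 2:
x^0: 1·1 = 1 ≡ 1 (mod 2)
x^1: 1·1 + 1·1 = 2 ≡ 0 (mod 2)
x^2: 1·1 + 1·1 + 1·1 = 3 ≡ 1 (mod 2)
x^3: 1·1 + 1·1 = 2 ≡ 0 (mod 2)
x^4: 1·1 = 1 ≡ 1 (mod 2)
Result: 1 + x^2 + x^4

f · g = 1 + x^2 + x^4


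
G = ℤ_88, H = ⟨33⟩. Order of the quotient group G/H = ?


|⟨33⟩| = n / gcd(33, 88) = 88 / 11 = 8
H is normal (ℤ_88 is abelian).
|G/H| = |G| / |H| = 88 / 8 = 11

|G/H| = 11


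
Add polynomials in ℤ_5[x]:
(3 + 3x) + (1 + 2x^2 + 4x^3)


Add coefficients mod 5:
x^0: 3 + 1 = 4 (mod 5)
x^1: 3 + 0 = 3 (mod 5)
x^2: 0 + 2 = 2 (mod 5)
x^3: 0 + 4 = 4 (mod 5)
Result: 4 + 3x + 2x^2 + 4x^3

f + g = 4 + 3x + 2x^2 + 4x^3


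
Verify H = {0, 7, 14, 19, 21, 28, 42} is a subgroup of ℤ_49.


Subgroup test for H = {0, 7, 14, 19, 21, 28, 42} in (ℤ_49, +):
(1) 0 ∈ H? Yes
(2) Closure: for all a,b ∈ H, (a+b) mod 49 ∈ H? No  [counterexample: 7 + 19 = 26 ∉ H]
(3) Inverses: for all a ∈ H, -a mod 49 ∈ H? No

No, H is not a subgroup of ℤ_49


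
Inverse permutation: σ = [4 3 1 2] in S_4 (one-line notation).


To find σ⁻¹, swap domain and range:
σ(1) = 4 → σ⁻¹(4) = 1
σ(2) = 3 → σ⁻¹(3) = 2
σ(3) = 1 → σ⁻¹(1) = 3
σ(4) = 2 → σ⁻¹(2) = 4

σ⁻¹ = [3 4 2 1]


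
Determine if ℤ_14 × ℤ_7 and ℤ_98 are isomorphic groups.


Comparing ℤ_14 × ℤ_7 and ℤ_98:
gcd(14,7) = 7 ≠ 1. Max element order in ℤ_14×ℤ_7 is lcm(14,7) = 14 < 98, so it has no element of order 98

No, ℤ_14 × ℤ_7 ≇ ℤ_98


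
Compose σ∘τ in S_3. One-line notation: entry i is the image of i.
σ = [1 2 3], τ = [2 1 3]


σ∘τ: apply τ first, then σ
1 →τ 2 →σ 2
2 →τ 1 →σ 1
3 →τ 3 →σ 3

σ∘τ = [2 1 3]


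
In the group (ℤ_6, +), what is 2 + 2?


Operation: addition mod 6
2 + 2 = (a + b) mod 6 with a = 2, b = 2

2 + 2 = 4


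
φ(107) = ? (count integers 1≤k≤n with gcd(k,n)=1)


Factor n: 107 = 107
φ(n) = n · ∏(1 - 1/p) over distinct primes p | n
φ(107) = 107 · (1 - 1/107) = 106

φ(107) = 106


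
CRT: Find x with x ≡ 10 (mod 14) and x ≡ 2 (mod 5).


m₁ = 14, m₂ = 5, gcd = 1, so CRT applies. M = m₁·m₂ = 70
Let M₁ = M/m₁ = 5, M₂ = M/m₂ = 14
Find y₁ ≡ M₁⁻¹ (mod m₁): 5⁻¹ ≡ 3 (mod 14)
Find y₂ ≡ M₂⁻¹ (mod m₂): 14⁻¹ ≡ 4 (mod 5)
x = a₁·M₁·y₁ + a₂·M₂·y₂ = 10·5·3 + 2·14·4 = 262
Reduce mod 70: x ≡ 52
Check: 52 mod 14 = 10 ✓, 52 mod 5 = 2 ✓

x ≡ 52 (mod 70)


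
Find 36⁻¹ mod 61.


Use the extended Euclidean algorithm to write 1 = 36·s + 61·t; then s mod 61 is the inverse.
Euclidean algorithm:
  36 = 0·61 + 36
  61 = 1·36 + 25
  36 = 1·25 + 11
  25 = 2·11 + 3
  11 = 3·3 + 2
  3 = 1·2 + 1
  2 = 2·1 + 0
gcd(36,61) = 1
Back-substitution gives: 36·(-22) + 61·(13) = 1
So 36⁻¹ ≡ -22 ≡ 39 (mod 61)
Check: 36 × 39 = 1404 ≡ 1 (mod 61) ✓

36⁻¹ ≡ 39 (mod 61)


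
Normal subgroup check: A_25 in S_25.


H = A_25 in S_25
A_25 has index 2 in S_25, and every subgroup of index 2 is normal

Yes, normal subgroup


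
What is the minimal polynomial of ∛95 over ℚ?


∛95 satisfies x³ - 95 = 0, irreducible over ℚ (no rational root; 95 is not a perfect cube)

Minimal polynomial: x³ - 95


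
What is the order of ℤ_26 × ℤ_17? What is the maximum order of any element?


|ℤ_26 × ℤ_17| = 26 × 17 = 442
Max element order = lcm(26,17) = 442
Cyclic? Yes (gcd=1)

|ℤ_26×ℤ_17| = 442, max element order = 442


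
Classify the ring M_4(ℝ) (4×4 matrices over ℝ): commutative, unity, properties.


Matrix multiplication is non-commutative for n ≥ 2; the identity matrix I is the unity; singular matrices give zero divisors, so not an integral domain
Commutative: No
Integral domain: No
Has unity: Yes

M_4(ℝ) (4×4 matrices over ℝ): Commutative=No, Unity=Yes


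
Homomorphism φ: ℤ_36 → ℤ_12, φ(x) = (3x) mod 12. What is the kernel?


Kernel = preimage of identity
ker(φ) = {x ∈ ℤ_36 : 3x ≡ 0 (mod 12)}. Since 12 | 36, φ is well-defined. The kernel is the cyclic subgroup ⟨4⟩ of ℤ_36 (order 9), i.e. {0, 4, 8, 12, 16, 20, 24, 28, 32}

ker(φ) = {0, 4, 8, 12, 16, 20, 24, 28, 32}


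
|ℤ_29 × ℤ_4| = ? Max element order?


|ℤ_29 × ℤ_4| = 29 × 4 = 116
Max element order = lcm(29,4) = 116
Cyclic? Yes (gcd=1)

|ℤ_29×ℤ_4| = 116, max element order = 116


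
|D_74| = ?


|D_n| = 2n (n rotations and n reflections)
|D_74| = 2×74 = 148

|D_74| = 148


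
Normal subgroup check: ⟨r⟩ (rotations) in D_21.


H = ⟨r⟩ (rotations) in D_21
The rotation subgroup ⟨r⟩ has index 2 in D_21, so it is normal

Yes, normal subgroup


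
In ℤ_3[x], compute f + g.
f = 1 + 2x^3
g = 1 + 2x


Add coefficients mod 3:
x^0: 1 + 1 = 2 (mod 3)
x^1: 0 + 2 = 2 (mod 3)
x^2: 0 + 0 = 0 (mod 3)
x^3: 2 + 0 = 2 (mod 3)
Result: 2 + 2x + 2x^3

f + g = 2 + 2x + 2x^3


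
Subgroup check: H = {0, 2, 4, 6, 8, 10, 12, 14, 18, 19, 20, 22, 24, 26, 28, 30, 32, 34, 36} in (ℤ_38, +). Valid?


Subgroup test for H = {0, 2, 4, 6, 8, 10, 12, 14, 18, 19, 20, 22, 24, 26, 28, 30, 32, 34, 36} in (ℤ_38, +):
(1) 0 ∈ H? Yes
(2) Closure: for all a,b ∈ H, (a+b) mod 38 ∈ H? No  [counterexample: 2 + 14 = 16 ∉ H]
(3) Inverses: for all a ∈ H, -a mod 38 ∈ H? No

No, H is not a subgroup of ℤ_38


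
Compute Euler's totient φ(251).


Factor n: 251 = 251
φ(n) = n · ∏(1 - 1/p) over distinct primes p | n
φ(251) = 251 · (1 - 1/251) = 250

φ(251) = 250


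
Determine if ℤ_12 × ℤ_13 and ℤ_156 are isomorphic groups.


Comparing ℤ_12 × ℤ_13 and ℤ_156:
gcd(12,13) = 1, so ℤ_12 × ℤ_13 ≅ ℤ_156 (CRT)

Yes, ℤ_12 × ℤ_13 ≅ ℤ_156


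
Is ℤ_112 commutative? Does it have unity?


ℤ_112 is a commutative ring with unity 1; 112 = 2×56 is composite, so 2·56 ≡ 0 gives zero divisors (not an integral domain)
Commutative: Yes
Integral domain: No
Has unity: Yes

ℤ_112: Commutative=Yes, Unity=Yes


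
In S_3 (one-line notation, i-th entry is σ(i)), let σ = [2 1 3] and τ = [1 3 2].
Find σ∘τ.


σ∘τ: apply τ first, then σ
1 →τ 1 →σ 2
2 →τ 3 →σ 3
3 →τ 2 →σ 1

σ∘τ = [2 3 1]


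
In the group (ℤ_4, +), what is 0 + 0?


Operation: addition mod 4
0 + 0 = (a + b) mod 4 with a = 0, b = 0

0 + 0 = 0


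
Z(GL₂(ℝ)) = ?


Z(G) = {g ∈ G | gx = xg for all x ∈ G}
Only scalar multiples of the identity commute with all invertible matrices

Z(GL₂(ℝ)) = {aI : a ∈ ℝ, a ≠ 0}


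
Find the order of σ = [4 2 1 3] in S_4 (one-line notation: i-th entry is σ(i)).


Cycle decomposition: (1 4 3)
Cycle lengths: 3
Order = lcm(3) = 3

ord(σ) = 3


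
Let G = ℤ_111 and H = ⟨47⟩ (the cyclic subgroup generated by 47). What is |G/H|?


|⟨47⟩| = n / gcd(47, 111) = 111 / 1 = 111
H is normal (ℤ_111 is abelian).
|G/H| = |G| / |H| = 111 / 111 = 1

|G/H| = 1


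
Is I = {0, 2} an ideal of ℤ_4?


Check ideal conditions for I = {0, 2} in ℤ_4:
(1) I is an additive subgroup? Yes
(2) For r ∈ ℤ_4 and a ∈ I: r·a ∈ I? Yes

Yes, I is an ideal of ℤ_4


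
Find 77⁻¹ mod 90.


Use the extended Euclidean algorithm to write 1 = 77·s + 90·t; then s mod 90 is the inverse.
Euclidean algorithm:
  77 = 0·90 + 77
  90 = 1·77 + 13
  77 = 5·13 + 12
  13 = 1·12 + 1
  12 = 12·1 + 0
gcd(77,90) = 1
Back-substitution gives: 77·(-7) + 90·(6) = 1
So 77⁻¹ ≡ -7 ≡ 83 (mod 90)
Check: 77 × 83 = 6391 ≡ 1 (mod 90) ✓

77⁻¹ ≡ 83 (mod 90)


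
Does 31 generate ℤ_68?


g generates ℤ_n iff gcd(g, n) = 1
gcd(31, 68) = 1
Since gcd = 1, 31 is a generator.

Yes, 31 generates ℤ_68


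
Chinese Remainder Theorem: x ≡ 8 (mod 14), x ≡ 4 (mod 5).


m₁ = 14, m₂ = 5, gcd = 1, so CRT applies. M = m₁·m₂ = 70
Let M₁ = M/m₁ = 5, M₂ = M/m₂ = 14
Find y₁ ≡ M₁⁻¹ (mod m₁): 5⁻¹ ≡ 3 (mod 14)
Find y₂ ≡ M₂⁻¹ (mod m₂): 14⁻¹ ≡ 4 (mod 5)
x = a₁·M₁·y₁ + a₂·M₂·y₂ = 8·5·3 + 4·14·4 = 344
Reduce mod 70: x ≡ 64
Check: 64 mod 14 = 8 ✓, 64 mod 5 = 4 ✓

x ≡ 64 (mod 70)


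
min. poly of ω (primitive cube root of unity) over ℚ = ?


ω satisfies x² + x + 1 = 0 (the cyclotomic polynomial Φ₃)

Minimal polynomial: x² + x + 1


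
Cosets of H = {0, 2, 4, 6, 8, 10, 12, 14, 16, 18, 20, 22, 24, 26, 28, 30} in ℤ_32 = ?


H = {0, 2, 4, 6, 8, 10, 12, 14, 16, 18, 20, 22, 24, 26, 28, 30}, |H| = 16
Number of cosets = |G|/|H| = 32/16 = 2
0 + H = {0, 2, 4, 6, 8, 10, 12, 14, 16, 18, 20, 22, 24, 26, 28, 30}
1 + H = {1, 3, 5, 7, 9, 11, 13, 15, 17, 19, 21, 23, 25, 27, 29, 31}

Cosets: 0+H={0,2,4,6,8,10,12,14,16,18,20,22,24,26,28,30}; 1+H={1,3,5,7,9,11,13,15,17,19,21,23,25,27,29,31}


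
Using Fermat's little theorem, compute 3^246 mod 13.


Fermat's little theorem: if p is prime and gcd(a,p)=1, then a^(p-1) ≡ 1 (mod p)
p = 13 is prime, gcd(3,13) = 1
Reduce exponent: 246 mod 12 = 6
So 3^246 ≡ 3^6 (mod 13)
3^6 mod 13 = 1

3^246 ≡ 1 (mod 13)


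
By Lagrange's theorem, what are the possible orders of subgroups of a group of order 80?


Lagrange's theorem: |H| divides |G|
|G| = 80
Divisors of 80: 1, 2, 4, 5, 8, 10, 16, 20, 40, 80

Possible subgroup orders: {1, 2, 4, 5, 8, 10, 16, 20, 40, 80}


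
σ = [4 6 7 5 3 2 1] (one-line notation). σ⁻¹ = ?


To find σ⁻¹, swap domain and range:
σ(1) = 4 → σ⁻¹(4) = 1
σ(2) = 6 → σ⁻¹(6) = 2
σ(3) = 7 → σ⁻¹(7) = 3
σ(4) = 5 → σ⁻¹(5) = 4
σ(5) = 3 → σ⁻¹(3) = 5
σ(6) = 2 → σ⁻¹(2) = 6
σ(7) = 1 → σ⁻¹(1) = 7

σ⁻¹ = [7 6 5 1 4 2 3]


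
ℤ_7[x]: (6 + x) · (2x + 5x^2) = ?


Expand and collect like terms; reduce coefficients mod 7:
x^0: 6·0 = 0 ≡ 0 (mod 7)
x^1: 6·2 + 1·0 = 12 ≡ 5 (mod 7)
x^2: 6·5 + 1·2 = 32 ≡ 4 (mod 7)
x^3: 1·5 = 5 ≡ 5 (mod 7)
Result: 5x + 4x^2 + 5x^3

f · g = 5x + 4x^2 + 5x^3


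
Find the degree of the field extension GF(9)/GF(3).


GF(9) = GF(3^2), so the extension degree is 2

[GF(9)/GF(3)] = 2


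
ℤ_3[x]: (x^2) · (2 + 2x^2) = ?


Expand and collect like terms; reduce coefficients mod 3:
x^0: 0·2 = 0 ≡ 0 (mod 3)
x^1: 0·0 + 0·2 = 0 ≡ 0 (mod 3)
x^2: 0·2 + 0·0 + 1·2 = 2 ≡ 2 (mod 3)
x^3: 0·2 + 1·0 = 0 ≡ 0 (mod 3)
x^4: 1·2 = 2 ≡ 2 (mod 3)
Result: 2x^2 + 2x^4

f · g = 2x^2 + 2x^4


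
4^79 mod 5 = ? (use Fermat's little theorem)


Fermat's little theorem: if p is prime and gcd(a,p)=1, then a^(p-1) ≡ 1 (mod p)
p = 5 is prime, gcd(4,5) = 1
Reduce exponent: 79 mod 4 = 3
So 4^79 ≡ 4^3 (mod 5)
4^3 mod 5 = 4

4^79 ≡ 4 (mod 5)


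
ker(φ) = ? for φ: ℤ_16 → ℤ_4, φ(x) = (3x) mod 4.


Kernel = preimage of identity
ker(φ) = {x ∈ ℤ_16 : 3x ≡ 0 (mod 4)}. Since 4 | 16, φ is well-defined. The kernel is the cyclic subgroup ⟨4⟩ of ℤ_16 (order 4), i.e. {0, 4, 8, 12}

ker(φ) = {0, 4, 8, 12}


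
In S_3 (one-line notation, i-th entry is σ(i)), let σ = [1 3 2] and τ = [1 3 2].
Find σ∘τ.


σ∘τ: apply τ first, then σ
1 →τ 1 →σ 1
2 →τ 3 →σ 2
3 →τ 2 →σ 3

σ∘τ = [1 2 3]


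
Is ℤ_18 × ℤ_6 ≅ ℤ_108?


Comparing ℤ_18 × ℤ_6 and ℤ_108:
gcd(18,6) = 6 ≠ 1. Max element order in ℤ_18×ℤ_6 is lcm(18,6) = 18 < 108, so it has no element of order 108

No, ℤ_18 × ℤ_6 ≇ ℤ_108


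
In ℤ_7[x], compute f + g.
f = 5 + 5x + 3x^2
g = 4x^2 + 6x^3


Add coefficients mod 7:
x^0: 5 + 0 = 5 (mod 7)
x^1: 5 + 0 = 5 (mod 7)
x^2: 3 + 4 = 0 (mod 7)
x^3: 0 + 6 = 6 (mod 7)
Result: 5 + 5x + 6x^3

f + g = 5 + 5x + 6x^3


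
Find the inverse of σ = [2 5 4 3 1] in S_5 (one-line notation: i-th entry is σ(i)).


To find σ⁻¹, swap domain and range:
σ(1) = 2 → σ⁻¹(2) = 1
σ(2) = 5 → σ⁻¹(5) = 2
σ(3) = 4 → σ⁻¹(4) = 3
σ(4) = 3 → σ⁻¹(3) = 4
σ(5) = 1 → σ⁻¹(1) = 5

σ⁻¹ = [5 1 4 3 2]


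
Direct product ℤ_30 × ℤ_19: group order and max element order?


|ℤ_30 × ℤ_19| = 30 × 19 = 570
Max element order = lcm(30,19) = 570
Cyclic? Yes (gcd=1)

|ℤ_30×ℤ_19| = 570, max element order = 570


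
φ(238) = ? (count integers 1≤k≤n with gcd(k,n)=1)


Factor n: 238 = 2 × 7 × 17
φ(n) = n · ∏(1 - 1/p) over distinct primes p | n
φ(238) = 238 · (1 - 1/2) · (1 - 1/7) · (1 - 1/17) = 96

φ(238) = 96


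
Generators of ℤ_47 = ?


g generates ℤ_n iff gcd(g,n) = 1
Prime factors of 47: 47
Generators are g ∈ {1,...,46} not divisible by any of these primes.
Generators: {1, 2, 3, 4, 5, 6, 7, 8, 9, 10, 11, 12, 13, 14, 15, 16, 17, 18, 19, 20, 21, 22, 23, 24, 25, 26, 27, 28, 29, 30, 31, 32, 33, 34, 35, 36, 37, 38, 39, 40, 41, 42, 43, 44, 45, 46}
Number of generators = φ(47) = 46

Generators of ℤ_47 = {1, 2, 3, 4, 5, 6, 7, 8, 9, 10, 11, 12, 13, 14, 15, 16, 17, 18, 19, 20, 21, 22, 23, 24, 25, 26, 27, 28, 29, 30, 31, 32, 33, 34, 35, 36, 37, 38, 39, 40, 41, 42, 43, 44, 45, 46}


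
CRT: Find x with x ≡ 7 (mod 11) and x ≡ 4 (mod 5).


m₁ = 11, m₂ = 5, gcd = 1, so CRT applies. M = m₁·m₂ = 55
Let M₁ = M/m₁ = 5, M₂ = M/m₂ = 11
Find y₁ ≡ M₁⁻¹ (mod m₁): 5⁻¹ ≡ 9 (mod 11)
Find y₂ ≡ M₂⁻¹ (mod m₂): 11⁻¹ ≡ 1 (mod 5)
x = a₁·M₁·y₁ + a₂·M₂·y₂ = 7·5·9 + 4·11·1 = 359
Reduce mod 55: x ≡ 29
Check: 29 mod 11 = 7 ✓, 29 mod 5 = 4 ✓

x ≡ 29 (mod 55)


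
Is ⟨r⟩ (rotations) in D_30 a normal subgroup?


H = ⟨r⟩ (rotations) in D_30
The rotation subgroup ⟨r⟩ has index 2 in D_30, so it is normal

Yes, normal subgroup


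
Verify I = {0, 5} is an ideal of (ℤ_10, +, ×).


Check ideal conditions for I = {0, 5} in ℤ_10:
(1) I is an additive subgroup? Yes
(2) For r ∈ ℤ_10 and a ∈ I: r·a ∈ I? Yes

Yes, I is an ideal of ℤ_10


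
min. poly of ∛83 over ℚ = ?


∛83 satisfies x³ - 83 = 0, irreducible over ℚ (no rational root; 83 is not a perfect cube)

Minimal polynomial: x³ - 83


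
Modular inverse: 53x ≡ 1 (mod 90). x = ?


Use the extended Euclidean algorithm to write 1 = 53·s + 90·t; then s mod 90 is the inverse.
Euclidean algorithm:
  53 = 0·90 + 53
  90 = 1·53 + 37
  53 = 1·37 + 16
  37 = 2·16 + 5
  16 = 3·5 + 1
  5 = 5·1 + 0
gcd(53,90) = 1
Back-substitution gives: 53·(17) + 90·(-10) = 1
So 53⁻¹ ≡ 17 ≡ 17 (mod 90)
Check: 53 × 17 = 901 ≡ 1 (mod 90) ✓

53⁻¹ ≡ 17 (mod 90)


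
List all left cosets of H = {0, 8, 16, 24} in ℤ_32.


H = {0, 8, 16, 24}, |H| = 4
Number of cosets = |G|/|H| = 32/4 = 8
0 + H = {0, 8, 16, 24}
1 + H = {1, 9, 17, 25}
2 + H = {2, 10, 18, 26}
3 + H = {3, 11, 19, 27}
4 + H = {4, 12, 20, 28}
5 + H = {5, 13, 21, 29}
6 + H = {6, 14, 22, 30}
7 + H = {7, 15, 23, 31}

Cosets: 0+H={0,8,16,24}; 1+H={1,9,17,25}; 2+H={2,10,18,26}; 3+H={3,11,19,27}; 4+H={4,12,20,28}; 5+H={5,13,21,29}; 6+H={6,14,22,30}; 7+H={7,15,23,31}


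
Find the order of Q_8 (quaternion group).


Q_8 = {±1, ±i, ±j, ±k}
|Q_8| = 8

|Q_8 (quaternion group)| = 8


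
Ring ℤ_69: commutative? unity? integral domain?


ℤ_69 is a commutative ring with unity 1; 69 = 3×23 is composite, so 3·23 ≡ 0 gives zero divisors (not an integral domain)
Commutative: Yes
Integral domain: No
Has unity: Yes

ℤ_69: Commutative=Yes, Unity=Yes


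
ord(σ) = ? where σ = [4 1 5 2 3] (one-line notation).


Cycle decomposition: (1 4 2) (3 5)
Cycle lengths: 3, 2
Order = lcm(3, 2) = 6

ord(σ) = 6


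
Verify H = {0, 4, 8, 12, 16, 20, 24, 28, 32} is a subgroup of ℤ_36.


Subgroup test for H = {0, 4, 8, 12, 16, 20, 24, 28, 32} in (ℤ_36, +):
(1) 0 ∈ H? Yes
(2) Closure: for all a,b ∈ H, (a+b) mod 36 ∈ H? Yes
(3) Inverses: for all a ∈ H, -a mod 36 ∈ H? Yes

Yes, H is a subgroup of ℤ_36


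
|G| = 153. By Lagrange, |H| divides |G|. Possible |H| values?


Lagrange's theorem: |H| divides |G|
|G| = 153
Divisors of 153: 1, 3, 9, 17, 51, 153

Possible subgroup orders: {1, 3, 9, 17, 51, 153}


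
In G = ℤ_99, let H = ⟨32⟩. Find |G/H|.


|⟨32⟩| = n / gcd(32, 99) = 99 / 1 = 99
H is normal (ℤ_99 is abelian).
|G/H| = |G| / |H| = 99 / 99 = 1

|G/H| = 1


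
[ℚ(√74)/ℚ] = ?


√74 has minimal polynomial x² - 74 (irreducible over ℚ since 74 is squarefree)

[ℚ(√74)/ℚ] = 2


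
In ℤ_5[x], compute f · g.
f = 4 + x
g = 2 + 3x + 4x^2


Expand and collect like terms; reduce coefficients mod 5:
x^0: 4·2 = 8 ≡ 3 (mod 5)
x^1: 4·3 + 1·2 = 14 ≡ 4 (mod 5)
x^2: 4·4 + 1·3 = 19 ≡ 4 (mod 5)
x^3: 1·4 = 4 ≡ 4 (mod 5)
Result: 3 + 4x + 4x^2 + 4x^3

f · g = 3 + 4x + 4x^2 + 4x^3


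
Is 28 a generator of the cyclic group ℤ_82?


g generates ℤ_n iff gcd(g, n) = 1
gcd(28, 82) = 2
Since gcd = 2 ≠ 1, ⟨28⟩ has order 41 < 82, so 28 is not a generator.

No, 28 does not generate ℤ_82
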